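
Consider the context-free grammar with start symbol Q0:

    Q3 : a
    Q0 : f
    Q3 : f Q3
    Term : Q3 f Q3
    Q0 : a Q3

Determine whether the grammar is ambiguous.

Only Q0, Q3 are reachable from Q0; ignoring the rest: Each reachable nonterminal has at most one production per leading terminal, and all productions are right-linear; the derivation is determined token-by-token.

Unambiguous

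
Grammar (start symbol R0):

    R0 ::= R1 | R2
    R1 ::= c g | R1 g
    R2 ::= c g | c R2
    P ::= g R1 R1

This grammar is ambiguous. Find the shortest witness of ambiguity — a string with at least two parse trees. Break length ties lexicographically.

length 2: c g has 2 parse trees

Two derivations of c g:
  R0 ⇒ R1 ⇒ c g
  R0 ⇒ R2 ⇒ c g

c g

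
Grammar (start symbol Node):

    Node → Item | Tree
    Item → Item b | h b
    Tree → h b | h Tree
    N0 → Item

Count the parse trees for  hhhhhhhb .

Parse trees for hhhhhhhb:
  [Node [Tree h [Tree h [Tree h [Tree h [Tree h [Tree h [Tree h b]]]]]]]]

1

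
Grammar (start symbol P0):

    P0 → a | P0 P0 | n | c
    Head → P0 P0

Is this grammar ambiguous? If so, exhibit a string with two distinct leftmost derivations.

Ambiguous

Witness: a a a

Derivation 1: P0 ⇒ P0 P0 ⇒ a P0 ⇒ a P0 P0 ⇒ a a P0 ⇒ a a a
Derivation 2: P0 ⇒ P0 P0 ⇒ P0 P0 P0 ⇒ a P0 P0 ⇒ a a P0 ⇒ a a a

Two distinct leftmost derivations for the same string.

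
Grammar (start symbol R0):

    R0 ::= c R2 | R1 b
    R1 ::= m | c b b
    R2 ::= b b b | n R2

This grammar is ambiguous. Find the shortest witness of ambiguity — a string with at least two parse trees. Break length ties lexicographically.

length 2: no string has ≥2 trees
length 4: c b b b has 2 parse trees

Two derivations of c b b b:
  R0 ⇒ c R2 ⇒ c b b b
  R0 ⇒ R1 b ⇒ c b b b

c b b b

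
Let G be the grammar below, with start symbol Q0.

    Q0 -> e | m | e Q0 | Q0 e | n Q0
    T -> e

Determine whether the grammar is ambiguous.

Ambiguous

Witness: e e

Derivation 1: Q0 ⇒ e Q0 ⇒ e e
Derivation 2: Q0 ⇒ Q0 e ⇒ e e

Two distinct leftmost derivations for the same string.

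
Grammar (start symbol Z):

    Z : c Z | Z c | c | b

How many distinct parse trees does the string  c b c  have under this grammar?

2

Parse trees for c b c:
  [Z c [Z [Z b] c]]
  [Z [Z c [Z b]] c]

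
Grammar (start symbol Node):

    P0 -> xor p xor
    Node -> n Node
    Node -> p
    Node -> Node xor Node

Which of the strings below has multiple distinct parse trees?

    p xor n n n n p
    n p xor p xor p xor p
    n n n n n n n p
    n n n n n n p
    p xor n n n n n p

p xor n n n n p: 1 tree
n p xor p xor p xor p: 14 trees
n n n n n n n p: 1 tree
n n n n n n p: 1 tree
p xor n n n n n p: 1 tree

n p xor p xor p xor p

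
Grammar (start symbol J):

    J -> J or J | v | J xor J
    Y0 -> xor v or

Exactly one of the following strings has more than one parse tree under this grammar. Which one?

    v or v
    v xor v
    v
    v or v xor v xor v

v or v: 1 tree
v xor v: 1 tree
v: 1 tree
v or v xor v xor v: 5 trees

v or v xor v xor v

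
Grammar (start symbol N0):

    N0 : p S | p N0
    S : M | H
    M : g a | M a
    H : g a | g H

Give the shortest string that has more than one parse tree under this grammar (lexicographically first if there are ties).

length 3: p g a has 2 parse trees

Two derivations of p g a:
  N0 ⇒ p S ⇒ p M ⇒ p g a
  N0 ⇒ p S ⇒ p H ⇒ p g a

p g a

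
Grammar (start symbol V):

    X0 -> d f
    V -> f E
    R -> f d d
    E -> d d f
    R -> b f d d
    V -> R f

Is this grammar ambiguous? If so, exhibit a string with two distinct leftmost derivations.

Ambiguous

Witness: f d d f

Derivation 1: V ⇒ f E ⇒ f d d f
Derivation 2: V ⇒ R f ⇒ f d d f

Two distinct leftmost derivations for the same string.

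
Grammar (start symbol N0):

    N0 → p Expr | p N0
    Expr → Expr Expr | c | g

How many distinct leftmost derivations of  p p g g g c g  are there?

14

Parse trees for p p g g g c g (showing first 6 of 14):
  [N0 p [N0 p [Expr [Expr g] [Expr [Expr g] [Expr [Expr g] [Expr [Expr c] [Expr g]]]]]]]
  [N0 p [N0 p [Expr [Expr g] [Expr [Expr g] [Expr [Expr [Expr g] [Expr c]] [Expr g]]]]]]
  [N0 p [N0 p [Expr [Expr g] [Expr [Expr [Expr g] [Expr g]] [Expr [Expr c] [Expr g]]]]]]
  [N0 p [N0 p [Expr [Expr g] [Expr [Expr [Expr g] [Expr [Expr g] [Expr c]]] [Expr g]]]]]
  [N0 p [N0 p [Expr [Expr g] [Expr [Expr [Expr [Expr g] [Expr g]] [Expr c]] [Expr g]]]]]
  [N0 p [N0 p [Expr [Expr [Expr g] [Expr g]] [Expr [Expr g] [Expr [Expr c] [Expr g]]]]]]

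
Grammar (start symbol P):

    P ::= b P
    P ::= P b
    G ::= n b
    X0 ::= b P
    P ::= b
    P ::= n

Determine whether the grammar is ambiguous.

Witness: b b

Derivation 1: P ⇒ b P ⇒ b b
Derivation 2: P ⇒ P b ⇒ b b

Two distinct leftmost derivations for the same string.

Ambiguous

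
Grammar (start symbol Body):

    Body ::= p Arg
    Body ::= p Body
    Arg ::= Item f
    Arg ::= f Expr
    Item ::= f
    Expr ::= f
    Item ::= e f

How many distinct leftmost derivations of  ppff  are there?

2

Parse trees for ppff:
  [Body p [Body p [Arg [Item f] f]]]
  [Body p [Body p [Arg f [Expr f]]]]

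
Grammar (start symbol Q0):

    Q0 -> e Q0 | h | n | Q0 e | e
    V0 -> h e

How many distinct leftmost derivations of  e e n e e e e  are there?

Parse trees for e e n e e e e (showing first 6 of 15):
  [Q0 e [Q0 e [Q0 [Q0 [Q0 [Q0 [Q0 n] e] e] e] e]]]
  [Q0 e [Q0 [Q0 e [Q0 [Q0 [Q0 [Q0 n] e] e] e]] e]]
  [Q0 e [Q0 [Q0 [Q0 e [Q0 [Q0 [Q0 n] e] e]] e] e]]
  [Q0 e [Q0 [Q0 [Q0 [Q0 e [Q0 [Q0 n] e]] e] e] e]]
  [Q0 e [Q0 [Q0 [Q0 [Q0 [Q0 e [Q0 n]] e] e] e] e]]
  [Q0 [Q0 e [Q0 e [Q0 [Q0 [Q0 [Q0 n] e] e] e]]] e]

15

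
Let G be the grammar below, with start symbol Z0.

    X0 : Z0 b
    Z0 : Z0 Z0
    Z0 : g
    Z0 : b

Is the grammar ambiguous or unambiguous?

Witness: b b b

Derivation 1: Z0 ⇒ Z0 Z0 ⇒ Z0 Z0 Z0 ⇒ b Z0 Z0 ⇒ b b Z0 ⇒ b b b
Derivation 2: Z0 ⇒ Z0 Z0 ⇒ b Z0 ⇒ b Z0 Z0 ⇒ b b Z0 ⇒ b b b

Two distinct leftmost derivations for the same string.

Ambiguous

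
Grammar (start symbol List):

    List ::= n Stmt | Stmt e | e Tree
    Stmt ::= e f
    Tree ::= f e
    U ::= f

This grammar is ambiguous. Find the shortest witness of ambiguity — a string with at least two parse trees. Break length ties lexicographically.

e f e

length 3: e f e has 2 parse trees

Two derivations of e f e:
  List ⇒ Stmt e ⇒ e f e
  List ⇒ e Tree ⇒ e f e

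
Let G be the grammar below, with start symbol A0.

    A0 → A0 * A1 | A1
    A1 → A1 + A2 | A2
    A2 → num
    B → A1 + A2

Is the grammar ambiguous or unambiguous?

(B is unreachable from A0, so its rules don't affect L(A0).) This is a standard precedence ladder (A0 over A1 over A2), with each level left-recursive on its own operator ('*' at A0, '+' at A1). That structure is LR(1), hence unambiguous.

Unambiguous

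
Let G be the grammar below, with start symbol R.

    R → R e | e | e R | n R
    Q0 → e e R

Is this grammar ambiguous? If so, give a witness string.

Ambiguous

Witness: e e

Derivation 1: R ⇒ R e ⇒ e e
Derivation 2: R ⇒ e R ⇒ e e

Two distinct leftmost derivations for the same string.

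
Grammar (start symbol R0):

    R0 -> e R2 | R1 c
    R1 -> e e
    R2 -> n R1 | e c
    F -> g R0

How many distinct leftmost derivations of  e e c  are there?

2

Parse trees for e e c:
  [R0 e [R2 e c]]
  [R0 [R1 e e] c]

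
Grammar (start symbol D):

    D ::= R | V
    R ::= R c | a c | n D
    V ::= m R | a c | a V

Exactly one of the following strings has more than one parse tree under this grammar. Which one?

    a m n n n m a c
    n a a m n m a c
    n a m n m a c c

n a m n m a c c

a m n n n m a c: 1 tree
n a a m n m a c: 1 tree
n a m n m a c c: 3 trees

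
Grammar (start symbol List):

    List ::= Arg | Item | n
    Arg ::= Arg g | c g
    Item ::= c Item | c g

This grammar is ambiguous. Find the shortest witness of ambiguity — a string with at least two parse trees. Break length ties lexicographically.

length 1: no string has ≥2 trees
length 2: c g has 2 parse trees

Two derivations of c g:
  List ⇒ Arg ⇒ c g
  List ⇒ Item ⇒ c g

c g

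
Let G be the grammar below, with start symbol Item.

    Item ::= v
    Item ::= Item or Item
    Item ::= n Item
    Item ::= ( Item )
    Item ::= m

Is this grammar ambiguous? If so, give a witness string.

Witness: n m or m

Derivation 1: Item ⇒ Item or Item ⇒ n Item or Item ⇒ n m or Item ⇒ n m or m
Derivation 2: Item ⇒ n Item ⇒ n Item or Item ⇒ n m or Item ⇒ n m or m

Two distinct leftmost derivations for the same string.

Ambiguous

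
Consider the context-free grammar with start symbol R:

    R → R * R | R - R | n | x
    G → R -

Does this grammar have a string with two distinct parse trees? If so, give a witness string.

Ambiguous

Witness: n * n * n

Derivation 1: R ⇒ R * R ⇒ R * R * R ⇒ n * R * R ⇒ n * n * R ⇒ n * n * n
Derivation 2: R ⇒ R * R ⇒ n * R ⇒ n * R * R ⇒ n * n * R ⇒ n * n * n

Two distinct leftmost derivations for the same string.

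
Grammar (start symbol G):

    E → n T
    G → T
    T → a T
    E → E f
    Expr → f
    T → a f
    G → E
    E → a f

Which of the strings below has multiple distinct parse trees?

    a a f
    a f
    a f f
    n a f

a f

a a f: 1 tree
a f: 2 trees
a f f: 1 tree
n a f: 1 tree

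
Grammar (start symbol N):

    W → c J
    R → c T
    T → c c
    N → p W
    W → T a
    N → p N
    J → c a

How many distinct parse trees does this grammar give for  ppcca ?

Parse trees for ppcca:
  [N p [N p [W c [J c a]]]]
  [N p [N p [W [T c c] a]]]

2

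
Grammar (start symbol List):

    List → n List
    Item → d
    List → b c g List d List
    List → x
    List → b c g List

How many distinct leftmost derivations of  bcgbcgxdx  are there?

2

Parse trees for bcgbcgxdx:
  [List b c g [List b c g [List x]] d [List x]]
  [List b c g [List b c g [List x] d [List x]]]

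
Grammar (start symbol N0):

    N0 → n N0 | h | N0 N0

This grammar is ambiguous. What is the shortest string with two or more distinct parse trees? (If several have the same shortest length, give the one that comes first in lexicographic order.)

h h h

length 1: no string has ≥2 trees
length 2: no string has ≥2 trees
length 3: h h h has 2 parse trees

Two derivations of h h h:
  N0 ⇒ N0 N0 ⇒ h N0 ⇒ h N0 N0 ⇒ h h N0 ⇒ h h h
  N0 ⇒ N0 N0 ⇒ N0 N0 N0 ⇒ h N0 N0 ⇒ h h N0 ⇒ h h h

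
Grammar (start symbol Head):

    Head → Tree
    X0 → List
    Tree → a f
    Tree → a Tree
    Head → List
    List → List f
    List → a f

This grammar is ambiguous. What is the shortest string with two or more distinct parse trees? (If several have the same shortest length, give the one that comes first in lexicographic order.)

length 2: a f has 2 parse trees

Two derivations of a f:
  Head ⇒ Tree ⇒ a f
  Head ⇒ List ⇒ a f

a f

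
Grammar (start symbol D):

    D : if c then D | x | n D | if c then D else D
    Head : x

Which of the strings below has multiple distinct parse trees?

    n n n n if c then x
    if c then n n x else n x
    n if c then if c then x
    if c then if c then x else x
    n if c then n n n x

if c then if c then x else x

n n n n if c then x: 1 tree
if c then n n x else n x: 1 tree
n if c then if c then x: 1 tree
if c then if c then x else x: 2 trees
n if c then n n n x: 1 tree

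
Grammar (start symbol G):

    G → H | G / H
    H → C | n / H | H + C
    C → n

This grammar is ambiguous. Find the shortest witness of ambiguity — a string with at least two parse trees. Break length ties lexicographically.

length 1: no string has ≥2 trees
length 3: n / n has 2 parse trees

Two derivations of n / n:
  G ⇒ H ⇒ n / H ⇒ n / C ⇒ n / n
  G ⇒ G / H ⇒ H / H ⇒ C / H ⇒ n / H ⇒ n / C ⇒ n / n

n / n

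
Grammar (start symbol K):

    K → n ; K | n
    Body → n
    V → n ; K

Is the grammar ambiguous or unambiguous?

(Body, V are unreachable from K, so their rules don't affect L(K).) Right-recursive list with a separator: after each atom, whether the separator follows determines the rule. One parse per string.

Unambiguous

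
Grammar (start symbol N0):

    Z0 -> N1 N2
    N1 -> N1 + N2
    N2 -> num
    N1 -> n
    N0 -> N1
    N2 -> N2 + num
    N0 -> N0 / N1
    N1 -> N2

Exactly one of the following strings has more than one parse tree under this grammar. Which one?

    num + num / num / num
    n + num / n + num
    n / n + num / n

num + num / num / num

num + num / num / num: 2 trees
n + num / n + num: 1 tree
n / n + num / n: 1 tree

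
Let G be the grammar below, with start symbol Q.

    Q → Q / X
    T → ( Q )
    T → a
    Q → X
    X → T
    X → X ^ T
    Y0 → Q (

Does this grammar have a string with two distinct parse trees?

(Y0 is unreachable from Q, so its rules don't affect L(Q).) Q → Q / X | X  ;  X → X ^ T | T  — a left-associative chain with T at the bottom. Each string factors uniquely by precedence.

Unambiguous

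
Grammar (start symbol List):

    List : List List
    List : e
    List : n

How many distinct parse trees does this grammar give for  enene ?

14

Parse trees for enene (showing first 6 of 14):
  [List [List e] [List [List n] [List [List e] [List [List n] [List e]]]]]
  [List [List e] [List [List n] [List [List [List e] [List n]] [List e]]]]
  [List [List e] [List [List [List n] [List e]] [List [List n] [List e]]]]
  [List [List e] [List [List [List n] [List [List e] [List n]]] [List e]]]
  [List [List e] [List [List [List [List n] [List e]] [List n]] [List e]]]
  [List [List [List e] [List n]] [List [List e] [List [List n] [List e]]]]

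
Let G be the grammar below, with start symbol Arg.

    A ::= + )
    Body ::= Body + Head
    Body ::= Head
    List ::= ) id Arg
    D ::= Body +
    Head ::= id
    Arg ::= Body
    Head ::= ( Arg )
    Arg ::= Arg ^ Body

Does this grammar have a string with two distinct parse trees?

Unambiguous

(List, A, D are unreachable from Arg, so their rules don't affect L(Arg).) The grammar is stratified — Arg handles '^' (left-recursive), Body handles '+', Head atoms. Each operator has a fixed associativity and precedence level, so every string has one parse.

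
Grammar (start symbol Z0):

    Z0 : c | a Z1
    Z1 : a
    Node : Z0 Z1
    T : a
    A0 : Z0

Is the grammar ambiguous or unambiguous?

(Node, T, A0 are unreachable from Z0, so their rules don't affect L(Z0).) Restricted to the reachable nonterminals, every rule has the form A → t or A → t B, and no two rules for the same A share a first terminal. The grammar encodes a DFA — one run per string.

Unambiguous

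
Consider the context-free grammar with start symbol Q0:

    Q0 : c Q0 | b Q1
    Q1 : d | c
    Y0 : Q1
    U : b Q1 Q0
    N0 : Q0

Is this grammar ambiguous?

Unambiguous

(Y0, U, N0 are unreachable from Q0, so their rules don't affect L(Q0).) The reachable rules are right-linear with at most one rule per (nonterminal, next-terminal) pair. Each input token forces the next rule, so parsing is deterministic.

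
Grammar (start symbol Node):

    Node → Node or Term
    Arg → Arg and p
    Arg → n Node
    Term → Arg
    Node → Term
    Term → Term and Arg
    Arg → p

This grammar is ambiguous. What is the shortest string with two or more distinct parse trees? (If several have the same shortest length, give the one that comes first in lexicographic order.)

length 1: no string has ≥2 trees
length 2: no string has ≥2 trees
length 3: p and p has 2 parse trees

Two derivations of p and p:
  Node ⇒ Term ⇒ Arg ⇒ Arg and p ⇒ p and p
  Node ⇒ Term ⇒ Term and Arg ⇒ Arg and Arg ⇒ p and Arg ⇒ p and p

p and p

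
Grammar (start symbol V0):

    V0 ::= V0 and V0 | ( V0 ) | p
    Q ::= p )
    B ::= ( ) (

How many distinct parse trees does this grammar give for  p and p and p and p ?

5

Parse trees for p and p and p and p:
  [V0 [V0 p] and [V0 [V0 p] and [V0 [V0 p] and [V0 p]]]]
  [V0 [V0 p] and [V0 [V0 [V0 p] and [V0 p]] and [V0 p]]]
  [V0 [V0 [V0 p] and [V0 p]] and [V0 [V0 p] and [V0 p]]]
  [V0 [V0 [V0 p] and [V0 [V0 p] and [V0 p]]] and [V0 p]]
  [V0 [V0 [V0 [V0 p] and [V0 p]] and [V0 p]] and [V0 p]]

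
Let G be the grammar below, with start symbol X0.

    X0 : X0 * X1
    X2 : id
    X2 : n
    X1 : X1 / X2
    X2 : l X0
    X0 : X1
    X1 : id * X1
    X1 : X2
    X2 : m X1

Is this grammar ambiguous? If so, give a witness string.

Ambiguous

Witness: id * id

Derivation 1: X0 ⇒ X0 * X1 ⇒ X1 * X1 ⇒ X2 * X1 ⇒ id * X1 ⇒ id * X2 ⇒ id * id
Derivation 2: X0 ⇒ X1 ⇒ id * X1 ⇒ id * X2 ⇒ id * id

Two distinct leftmost derivations for the same string.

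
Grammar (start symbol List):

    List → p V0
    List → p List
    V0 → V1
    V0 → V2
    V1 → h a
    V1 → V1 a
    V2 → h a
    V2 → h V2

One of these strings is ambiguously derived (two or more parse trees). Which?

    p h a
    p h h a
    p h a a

p h a

p h a: 2 trees
p h h a: 1 tree
p h a a: 1 tree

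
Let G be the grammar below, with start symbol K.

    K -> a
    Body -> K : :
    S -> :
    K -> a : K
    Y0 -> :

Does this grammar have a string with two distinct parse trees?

Unambiguous

Only K is reachable from K; ignoring the rest: The reachable grammar is A → atom sep A | atom. Each atom is followed by either the separator (recurse) or end-of-string (stop) — no choice point.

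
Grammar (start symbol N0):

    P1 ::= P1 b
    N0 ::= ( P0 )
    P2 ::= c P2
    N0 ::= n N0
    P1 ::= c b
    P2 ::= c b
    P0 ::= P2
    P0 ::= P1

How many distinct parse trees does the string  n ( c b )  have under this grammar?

2

Parse trees for n ( c b ):
  [N0 n [N0 ( [P0 [P2 c b]] )]]
  [N0 n [N0 ( [P0 [P1 c b]] )]]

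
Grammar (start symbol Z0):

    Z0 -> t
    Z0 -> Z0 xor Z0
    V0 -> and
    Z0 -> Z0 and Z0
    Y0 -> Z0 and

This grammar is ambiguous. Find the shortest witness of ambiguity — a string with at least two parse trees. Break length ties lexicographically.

t and t and t

length 1: no string has ≥2 trees
length 3: no string has ≥2 trees
length 5: t and t and t has 2 parse trees

Two derivations of t and t and t:
  Z0 ⇒ Z0 and Z0 ⇒ t and Z0 ⇒ t and Z0 and Z0 ⇒ t and t and Z0 ⇒ t and t and t
  Z0 ⇒ Z0 and Z0 ⇒ Z0 and Z0 and Z0 ⇒ t and Z0 and Z0 ⇒ t and t and Z0 ⇒ t and t and t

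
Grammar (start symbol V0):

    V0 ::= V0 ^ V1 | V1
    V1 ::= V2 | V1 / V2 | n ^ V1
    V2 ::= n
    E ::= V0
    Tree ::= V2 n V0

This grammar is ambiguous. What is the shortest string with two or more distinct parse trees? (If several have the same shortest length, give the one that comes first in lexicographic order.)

n ^ n

length 1: no string has ≥2 trees
length 3: n ^ n has 2 parse trees

Two derivations of n ^ n:
  V0 ⇒ V0 ^ V1 ⇒ V1 ^ V1 ⇒ V2 ^ V1 ⇒ n ^ V1 ⇒ n ^ V2 ⇒ n ^ n
  V0 ⇒ V1 ⇒ n ^ V1 ⇒ n ^ V2 ⇒ n ^ n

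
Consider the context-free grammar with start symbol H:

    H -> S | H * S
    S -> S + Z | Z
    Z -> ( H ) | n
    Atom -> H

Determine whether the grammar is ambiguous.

Only H, S, Z are reachable from H; ignoring the rest: H → H * S | S  ;  S → S + Z | Z  — a left-associative chain with Z at the bottom. Each string factors uniquely by precedence.

Unambiguous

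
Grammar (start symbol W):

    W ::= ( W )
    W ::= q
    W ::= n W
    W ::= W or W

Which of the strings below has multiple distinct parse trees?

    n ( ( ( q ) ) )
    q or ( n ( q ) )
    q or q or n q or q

n ( ( ( q ) ) ): 1 tree
q or ( n ( q ) ): 1 tree
q or q or n q or q: 7 trees

q or q or n q or q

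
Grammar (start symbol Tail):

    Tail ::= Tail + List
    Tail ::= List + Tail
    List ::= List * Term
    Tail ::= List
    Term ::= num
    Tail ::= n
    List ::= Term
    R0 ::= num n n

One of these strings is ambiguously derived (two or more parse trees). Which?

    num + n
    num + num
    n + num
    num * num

num + num

num + n: 1 tree
num + num: 2 trees
n + num: 1 tree
num * num: 1 tree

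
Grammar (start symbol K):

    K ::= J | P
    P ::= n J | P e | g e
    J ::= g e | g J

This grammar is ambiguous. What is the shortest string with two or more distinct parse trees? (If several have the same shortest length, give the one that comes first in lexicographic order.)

length 2: g e has 2 parse trees

Two derivations of g e:
  K ⇒ J ⇒ g e
  K ⇒ P ⇒ g e

g e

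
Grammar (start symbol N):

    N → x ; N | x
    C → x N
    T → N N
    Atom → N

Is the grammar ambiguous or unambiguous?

Unambiguous

Only N is reachable from N; ignoring the rest: Right-recursive list with a separator: after each atom, whether the separator follows determines the rule. One parse per string.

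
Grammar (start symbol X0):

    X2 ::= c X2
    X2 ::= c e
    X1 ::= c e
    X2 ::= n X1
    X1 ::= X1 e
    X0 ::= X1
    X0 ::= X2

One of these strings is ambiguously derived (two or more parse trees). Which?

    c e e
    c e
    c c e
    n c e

c e

c e e: 1 tree
c e: 2 trees
c c e: 1 tree
n c e: 1 tree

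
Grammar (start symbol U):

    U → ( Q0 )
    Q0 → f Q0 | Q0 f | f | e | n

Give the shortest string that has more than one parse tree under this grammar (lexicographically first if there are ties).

length 3: no string has ≥2 trees
length 4: ( f f ) has 2 parse trees

Two derivations of ( f f ):
  U ⇒ ( Q0 ) ⇒ ( f Q0 ) ⇒ ( f f )
  U ⇒ ( Q0 ) ⇒ ( Q0 f ) ⇒ ( f f )

( f f )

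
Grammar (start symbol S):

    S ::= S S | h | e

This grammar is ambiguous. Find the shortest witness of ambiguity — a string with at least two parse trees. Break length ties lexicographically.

e e e

length 1: no string has ≥2 trees
length 2: no string has ≥2 trees
length 3: e e e has 2 parse trees

Two derivations of e e e:
  S ⇒ S S ⇒ S S S ⇒ e S S ⇒ e e S ⇒ e e e
  S ⇒ S S ⇒ e S ⇒ e S S ⇒ e e S ⇒ e e e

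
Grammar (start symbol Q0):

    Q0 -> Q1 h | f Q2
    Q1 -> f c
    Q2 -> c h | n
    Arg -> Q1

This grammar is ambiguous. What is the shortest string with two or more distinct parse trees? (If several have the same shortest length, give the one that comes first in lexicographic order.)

f c h

length 2: no string has ≥2 trees
length 3: f c h has 2 parse trees

Two derivations of f c h:
  Q0 ⇒ Q1 h ⇒ f c h
  Q0 ⇒ f Q2 ⇒ f c h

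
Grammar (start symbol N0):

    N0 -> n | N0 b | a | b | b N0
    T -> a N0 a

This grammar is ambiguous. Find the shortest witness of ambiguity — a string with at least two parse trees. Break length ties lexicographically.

length 1: no string has ≥2 trees
length 2: b b has 2 parse trees

Two derivations of b b:
  N0 ⇒ N0 b ⇒ b b
  N0 ⇒ b N0 ⇒ b b

b b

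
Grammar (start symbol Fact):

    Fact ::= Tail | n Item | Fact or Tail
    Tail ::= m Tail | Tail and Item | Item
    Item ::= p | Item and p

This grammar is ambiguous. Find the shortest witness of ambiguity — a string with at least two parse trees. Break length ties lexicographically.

length 1: no string has ≥2 trees
length 2: no string has ≥2 trees
length 3: p and p has 2 parse trees

Two derivations of p and p:
  Fact ⇒ Tail ⇒ Tail and Item ⇒ Item and Item ⇒ p and Item ⇒ p and p
  Fact ⇒ Tail ⇒ Item ⇒ Item and p ⇒ p and p

p and p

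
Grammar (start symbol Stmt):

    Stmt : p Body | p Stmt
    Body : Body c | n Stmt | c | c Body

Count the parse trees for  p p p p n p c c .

Parse trees for p p p p n p c c:
  [Stmt p [Stmt p [Stmt p [Stmt p [Body [Body n [Stmt p [Body c]]] c]]]]]
  [Stmt p [Stmt p [Stmt p [Stmt p [Body n [Stmt p [Body [Body c] c]]]]]]]
  [Stmt p [Stmt p [Stmt p [Stmt p [Body n [Stmt p [Body c [Body c]]]]]]]]

3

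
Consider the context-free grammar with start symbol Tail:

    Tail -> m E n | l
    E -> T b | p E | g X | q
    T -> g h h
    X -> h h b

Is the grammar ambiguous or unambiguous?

Ambiguous

Witness: m g h h b n

Derivation 1: Tail ⇒ m E n ⇒ m T b n ⇒ m g h h b n
Derivation 2: Tail ⇒ m E n ⇒ m g X n ⇒ m g h h b n

Two distinct leftmost derivations for the same string.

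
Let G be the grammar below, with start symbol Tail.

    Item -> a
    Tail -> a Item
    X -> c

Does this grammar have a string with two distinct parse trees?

(X is unreachable from Tail, so its rules don't affect L(Tail).) Restricted to the reachable nonterminals, every rule has the form A → t or A → t B, and no two rules for the same A share a first terminal. The grammar encodes a DFA — one run per string.

Unambiguous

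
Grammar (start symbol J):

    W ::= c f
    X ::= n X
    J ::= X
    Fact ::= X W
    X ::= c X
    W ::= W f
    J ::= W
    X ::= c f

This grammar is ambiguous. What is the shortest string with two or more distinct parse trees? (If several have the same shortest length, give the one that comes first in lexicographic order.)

length 2: c f has 2 parse trees

Two derivations of c f:
  J ⇒ X ⇒ c f
  J ⇒ W ⇒ c f

c f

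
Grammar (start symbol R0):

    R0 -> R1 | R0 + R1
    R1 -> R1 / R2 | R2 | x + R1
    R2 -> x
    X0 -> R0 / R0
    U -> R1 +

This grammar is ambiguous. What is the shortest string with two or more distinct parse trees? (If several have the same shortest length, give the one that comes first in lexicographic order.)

length 1: no string has ≥2 trees
length 3: x + x has 2 parse trees

Two derivations of x + x:
  R0 ⇒ R1 ⇒ x + R1 ⇒ x + R2 ⇒ x + x
  R0 ⇒ R0 + R1 ⇒ R1 + R1 ⇒ R2 + R1 ⇒ x + R1 ⇒ x + R2 ⇒ x + x

x + x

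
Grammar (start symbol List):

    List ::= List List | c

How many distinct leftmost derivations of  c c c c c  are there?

Parse trees for c c c c c (showing first 6 of 14):
  [List [List c] [List [List c] [List [List c] [List [List c] [List c]]]]]
  [List [List c] [List [List c] [List [List [List c] [List c]] [List c]]]]
  [List [List c] [List [List [List c] [List c]] [List [List c] [List c]]]]
  [List [List c] [List [List [List c] [List [List c] [List c]]] [List c]]]
  [List [List c] [List [List [List [List c] [List c]] [List c]] [List c]]]
  [List [List [List c] [List c]] [List [List c] [List [List c] [List c]]]]

14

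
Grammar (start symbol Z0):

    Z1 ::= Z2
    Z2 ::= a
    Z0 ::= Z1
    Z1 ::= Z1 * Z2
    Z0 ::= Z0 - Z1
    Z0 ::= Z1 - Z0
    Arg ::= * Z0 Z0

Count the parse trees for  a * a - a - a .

4

Parse trees for a * a - a - a:
  [Z0 [Z0 [Z0 [Z1 [Z1 [Z2 a]] * [Z2 a]]] - [Z1 [Z2 a]]] - [Z1 [Z2 a]]]
  [Z0 [Z0 [Z1 [Z1 [Z2 a]] * [Z2 a]] - [Z0 [Z1 [Z2 a]]]] - [Z1 [Z2 a]]]
  [Z0 [Z1 [Z1 [Z2 a]] * [Z2 a]] - [Z0 [Z0 [Z1 [Z2 a]]] - [Z1 [Z2 a]]]]
  [Z0 [Z1 [Z1 [Z2 a]] * [Z2 a]] - [Z0 [Z1 [Z2 a]] - [Z0 [Z1 [Z2 a]]]]]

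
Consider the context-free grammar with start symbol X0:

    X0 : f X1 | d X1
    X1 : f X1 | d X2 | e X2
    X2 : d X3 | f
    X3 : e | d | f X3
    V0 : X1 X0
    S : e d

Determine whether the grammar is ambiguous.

Only X0, X1, X2, X3 are reachable from X0; ignoring the rest: Each reachable nonterminal has at most one production per leading terminal, and all productions are right-linear; the derivation is determined token-by-token.

Unambiguous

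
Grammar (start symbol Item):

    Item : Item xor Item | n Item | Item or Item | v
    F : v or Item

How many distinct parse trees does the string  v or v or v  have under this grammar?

2

Parse trees for v or v or v:
  [Item [Item v] or [Item [Item v] or [Item v]]]
  [Item [Item [Item v] or [Item v]] or [Item v]]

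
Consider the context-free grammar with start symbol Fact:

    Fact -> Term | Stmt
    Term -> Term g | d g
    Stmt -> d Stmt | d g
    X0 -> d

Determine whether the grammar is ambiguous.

Witness: d g

Derivation 1: Fact ⇒ Term ⇒ d g
Derivation 2: Fact ⇒ Stmt ⇒ d g

Two distinct leftmost derivations for the same string.

Ambiguous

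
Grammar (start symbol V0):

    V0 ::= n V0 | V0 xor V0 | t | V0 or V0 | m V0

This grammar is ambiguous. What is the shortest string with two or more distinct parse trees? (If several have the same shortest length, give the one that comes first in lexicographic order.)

m t or t

length 1: no string has ≥2 trees
length 2: no string has ≥2 trees
length 3: no string has ≥2 trees
length 4: m t or t has 2 parse trees

Two derivations of m t or t:
  V0 ⇒ V0 or V0 ⇒ m V0 or V0 ⇒ m t or V0 ⇒ m t or t
  V0 ⇒ m V0 ⇒ m V0 or V0 ⇒ m t or V0 ⇒ m t or t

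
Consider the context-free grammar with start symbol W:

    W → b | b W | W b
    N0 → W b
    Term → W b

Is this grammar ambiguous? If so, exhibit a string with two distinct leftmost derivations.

Ambiguous

Witness: b b

Derivation 1: W ⇒ b W ⇒ b b
Derivation 2: W ⇒ W b ⇒ b b

Two distinct leftmost derivations for the same string.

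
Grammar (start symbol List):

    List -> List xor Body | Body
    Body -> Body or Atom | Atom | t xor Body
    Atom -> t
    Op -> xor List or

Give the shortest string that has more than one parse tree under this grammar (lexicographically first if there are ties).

t xor t

length 1: no string has ≥2 trees
length 3: t xor t has 2 parse trees

Two derivations of t xor t:
  List ⇒ List xor Body ⇒ Body xor Body ⇒ Atom xor Body ⇒ t xor Body ⇒ t xor Atom ⇒ t xor t
  List ⇒ Body ⇒ t xor Body ⇒ t xor Atom ⇒ t xor t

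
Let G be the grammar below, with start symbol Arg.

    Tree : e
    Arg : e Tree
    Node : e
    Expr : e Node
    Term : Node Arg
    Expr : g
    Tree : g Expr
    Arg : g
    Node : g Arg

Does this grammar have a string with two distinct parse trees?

(Term is unreachable from Arg, so its rules don't affect L(Arg).) The reachable rules are right-linear with at most one rule per (nonterminal, next-terminal) pair. Each input token forces the next rule, so parsing is deterministic.

Unambiguous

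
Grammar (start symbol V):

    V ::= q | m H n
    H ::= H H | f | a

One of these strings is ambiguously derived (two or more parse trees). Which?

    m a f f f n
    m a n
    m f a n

m a f f f n: 5 trees
m a n: 1 tree
m f a n: 1 tree

m a f f f n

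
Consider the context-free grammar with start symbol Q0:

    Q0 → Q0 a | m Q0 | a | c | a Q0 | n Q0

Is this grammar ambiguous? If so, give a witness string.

Witness: a a

Derivation 1: Q0 ⇒ Q0 a ⇒ a a
Derivation 2: Q0 ⇒ a Q0 ⇒ a a

Two distinct leftmost derivations for the same string.

Ambiguous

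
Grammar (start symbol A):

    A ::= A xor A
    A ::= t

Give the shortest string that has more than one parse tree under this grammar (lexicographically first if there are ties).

t xor t xor t

length 1: no string has ≥2 trees
length 3: no string has ≥2 trees
length 5: t xor t xor t has 2 parse trees

Two derivations of t xor t xor t:
  A ⇒ A xor A ⇒ A xor A xor A ⇒ t xor A xor A ⇒ t xor t xor A ⇒ t xor t xor t
  A ⇒ A xor A ⇒ t xor A ⇒ t xor A xor A ⇒ t xor t xor A ⇒ t xor t xor t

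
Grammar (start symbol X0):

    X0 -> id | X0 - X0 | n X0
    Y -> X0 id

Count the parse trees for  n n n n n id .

Parse trees for n n n n n id:
  [X0 n [X0 n [X0 n [X0 n [X0 n [X0 id]]]]]]

1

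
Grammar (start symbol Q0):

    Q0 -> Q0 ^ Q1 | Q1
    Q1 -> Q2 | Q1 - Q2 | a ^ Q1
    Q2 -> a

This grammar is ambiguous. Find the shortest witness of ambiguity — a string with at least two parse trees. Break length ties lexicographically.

a ^ a

length 1: no string has ≥2 trees
length 3: a ^ a has 2 parse trees

Two derivations of a ^ a:
  Q0 ⇒ Q0 ^ Q1 ⇒ Q1 ^ Q1 ⇒ Q2 ^ Q1 ⇒ a ^ Q1 ⇒ a ^ Q2 ⇒ a ^ a
  Q0 ⇒ Q1 ⇒ a ^ Q1 ⇒ a ^ Q2 ⇒ a ^ a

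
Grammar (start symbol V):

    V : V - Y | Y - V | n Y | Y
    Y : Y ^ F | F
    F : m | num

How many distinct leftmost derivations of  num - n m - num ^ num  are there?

2

Parse trees for num - n m - num ^ num:
  [V [V [Y [F num]] - [V n [Y [F m]]]] - [Y [Y [F num]] ^ [F num]]]
  [V [Y [F num]] - [V [V n [Y [F m]]] - [Y [Y [F num]] ^ [F num]]]]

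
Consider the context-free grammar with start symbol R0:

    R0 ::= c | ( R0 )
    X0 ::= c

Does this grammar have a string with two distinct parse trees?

Unambiguous

Only R0 is reachable from R0; ignoring the rest: L(R0) is { openⁿ atom closeⁿ : n ≥ 0 }. The bracket depth fixes n, and the derivation is forced at every step.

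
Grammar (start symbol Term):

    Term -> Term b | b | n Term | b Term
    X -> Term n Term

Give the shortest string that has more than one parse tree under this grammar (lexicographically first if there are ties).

b b

length 1: no string has ≥2 trees
length 2: b b has 2 parse trees

Two derivations of b b:
  Term ⇒ Term b ⇒ b b
  Term ⇒ b Term ⇒ b b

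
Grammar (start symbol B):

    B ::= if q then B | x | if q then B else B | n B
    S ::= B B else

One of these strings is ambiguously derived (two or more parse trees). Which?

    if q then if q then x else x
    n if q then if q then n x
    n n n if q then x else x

if q then if q then x else x: 2 trees
n if q then if q then n x: 1 tree
n n n if q then x else x: 1 tree

if q then if q then x else x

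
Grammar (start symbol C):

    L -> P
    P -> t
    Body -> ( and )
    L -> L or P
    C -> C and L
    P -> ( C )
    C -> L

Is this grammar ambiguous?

(Body is unreachable from C, so its rules don't affect L(C).) C → C and L | L  ;  L → L or P | P  — a left-associative chain with P at the bottom. Each string factors uniquely by precedence.

Unambiguous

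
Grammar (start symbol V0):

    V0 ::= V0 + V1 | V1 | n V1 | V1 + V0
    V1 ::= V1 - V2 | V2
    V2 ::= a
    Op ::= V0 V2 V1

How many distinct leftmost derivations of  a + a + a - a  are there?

Parse trees for a + a + a - a:
  [V0 [V0 [V0 [V1 [V2 a]]] + [V1 [V2 a]]] + [V1 [V1 [V2 a]] - [V2 a]]]
  [V0 [V0 [V1 [V2 a]] + [V0 [V1 [V2 a]]]] + [V1 [V1 [V2 a]] - [V2 a]]]
  [V0 [V1 [V2 a]] + [V0 [V0 [V1 [V2 a]]] + [V1 [V1 [V2 a]] - [V2 a]]]]
  [V0 [V1 [V2 a]] + [V0 [V1 [V2 a]] + [V0 [V1 [V1 [V2 a]] - [V2 a]]]]]

4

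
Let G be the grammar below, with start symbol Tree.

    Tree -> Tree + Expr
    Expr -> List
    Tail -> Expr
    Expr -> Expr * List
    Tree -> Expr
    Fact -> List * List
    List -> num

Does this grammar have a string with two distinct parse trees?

(Tail, Fact are unreachable from Tree, so their rules don't affect L(Tree).) The grammar is stratified — Tree handles '+' (left-recursive), Expr handles '*', List atoms. Each operator has a fixed associativity and precedence level, so every string has one parse.

Unambiguous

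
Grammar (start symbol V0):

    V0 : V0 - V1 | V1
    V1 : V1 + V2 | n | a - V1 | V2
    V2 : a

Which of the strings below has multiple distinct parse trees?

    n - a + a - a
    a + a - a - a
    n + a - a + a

a + a - a - a

n - a + a - a: 1 tree
a + a - a - a: 2 trees
n + a - a + a: 1 tree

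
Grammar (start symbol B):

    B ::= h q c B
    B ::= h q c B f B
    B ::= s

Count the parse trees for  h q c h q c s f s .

Parse trees for h q c h q c s f s:
  [B h q c [B h q c [B s] f [B s]]]
  [B h q c [B h q c [B s]] f [B s]]

2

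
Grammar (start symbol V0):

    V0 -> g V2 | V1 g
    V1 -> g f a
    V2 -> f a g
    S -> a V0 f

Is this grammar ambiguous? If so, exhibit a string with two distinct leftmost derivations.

Ambiguous

Witness: g f a g

Derivation 1: V0 ⇒ g V2 ⇒ g f a g
Derivation 2: V0 ⇒ V1 g ⇒ g f a g

Two distinct leftmost derivations for the same string.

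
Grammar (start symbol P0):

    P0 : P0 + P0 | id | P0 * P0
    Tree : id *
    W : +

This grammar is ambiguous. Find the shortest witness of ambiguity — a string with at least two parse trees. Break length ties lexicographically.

id * id * id

length 1: no string has ≥2 trees
length 3: no string has ≥2 trees
length 5: id * id * id has 2 parse trees

Two derivations of id * id * id:
  P0 ⇒ P0 * P0 ⇒ id * P0 ⇒ id * P0 * P0 ⇒ id * id * P0 ⇒ id * id * id
  P0 ⇒ P0 * P0 ⇒ P0 * P0 * P0 ⇒ id * P0 * P0 ⇒ id * id * P0 ⇒ id * id * id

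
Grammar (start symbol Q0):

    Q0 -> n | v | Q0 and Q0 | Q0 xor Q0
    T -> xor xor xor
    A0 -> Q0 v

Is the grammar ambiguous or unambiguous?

Witness: n and n and n

Derivation 1: Q0 ⇒ Q0 and Q0 ⇒ n and Q0 ⇒ n and Q0 and Q0 ⇒ n and n and Q0 ⇒ n and n and n
Derivation 2: Q0 ⇒ Q0 and Q0 ⇒ Q0 and Q0 and Q0 ⇒ n and Q0 and Q0 ⇒ n and n and Q0 ⇒ n and n and n

Two distinct leftmost derivations for the same string.

Ambiguous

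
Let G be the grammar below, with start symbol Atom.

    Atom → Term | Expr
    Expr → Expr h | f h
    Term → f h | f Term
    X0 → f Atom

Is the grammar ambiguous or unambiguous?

Ambiguous

Witness: f h

Derivation 1: Atom ⇒ Term ⇒ f h
Derivation 2: Atom ⇒ Expr ⇒ f h

Two distinct leftmost derivations for the same string.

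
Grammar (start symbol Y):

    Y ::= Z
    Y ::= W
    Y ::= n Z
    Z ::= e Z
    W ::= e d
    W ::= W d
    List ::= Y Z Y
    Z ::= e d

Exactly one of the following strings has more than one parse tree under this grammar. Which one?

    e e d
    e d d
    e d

e e d: 1 tree
e d d: 1 tree
e d: 2 trees

e d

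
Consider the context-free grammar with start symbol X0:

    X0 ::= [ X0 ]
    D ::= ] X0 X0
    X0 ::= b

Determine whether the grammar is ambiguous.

Unambiguous

Only X0 is reachable from X0; ignoring the rest: Each string is a nest of matched brackets around a single atom. An opening bracket forces the recursive rule; an atom forces the base rule.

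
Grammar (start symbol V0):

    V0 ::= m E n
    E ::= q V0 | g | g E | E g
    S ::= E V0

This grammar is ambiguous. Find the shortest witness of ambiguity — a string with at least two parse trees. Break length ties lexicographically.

length 3: no string has ≥2 trees
length 4: m g g n has 2 parse trees

Two derivations of m g g n:
  V0 ⇒ m E n ⇒ m g E n ⇒ m g g n
  V0 ⇒ m E n ⇒ m E g n ⇒ m g g n

m g g n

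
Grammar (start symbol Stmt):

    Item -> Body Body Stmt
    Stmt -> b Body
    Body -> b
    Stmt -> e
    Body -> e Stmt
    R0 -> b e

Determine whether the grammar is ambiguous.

(Item, R0 are unreachable from Stmt, so their rules don't affect L(Stmt).) Restricted to the reachable nonterminals, every rule has the form A → t or A → t B, and no two rules for the same A share a first terminal. The grammar encodes a DFA — one run per string.

Unambiguous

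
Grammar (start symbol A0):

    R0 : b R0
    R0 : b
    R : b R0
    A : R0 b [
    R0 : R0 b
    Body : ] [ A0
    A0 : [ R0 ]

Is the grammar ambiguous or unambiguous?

Ambiguous

Witness: [ b b ]

Derivation 1: A0 ⇒ [ R0 ] ⇒ [ b R0 ] ⇒ [ b b ]
Derivation 2: A0 ⇒ [ R0 ] ⇒ [ R0 b ] ⇒ [ b b ]

Two distinct leftmost derivations for the same string.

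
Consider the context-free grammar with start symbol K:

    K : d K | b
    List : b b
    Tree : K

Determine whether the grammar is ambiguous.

Only K is reachable from K; ignoring the rest: The reachable rules are right-linear with at most one rule per (nonterminal, next-terminal) pair. Each input token forces the next rule, so parsing is deterministic.

Unambiguous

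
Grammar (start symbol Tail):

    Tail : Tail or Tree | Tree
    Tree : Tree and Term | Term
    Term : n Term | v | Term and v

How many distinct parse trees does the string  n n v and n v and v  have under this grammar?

Parse trees for n n v and n v and v:
  [Tail [Tree [Tree [Term n [Term n [Term v]]]] and [Term n [Term [Term v] and v]]]]
  [Tail [Tree [Tree [Term n [Term n [Term v]]]] and [Term [Term n [Term v]] and v]]]
  [Tail [Tree [Tree [Tree [Term n [Term n [Term v]]]] and [Term n [Term v]]] and [Term v]]]

3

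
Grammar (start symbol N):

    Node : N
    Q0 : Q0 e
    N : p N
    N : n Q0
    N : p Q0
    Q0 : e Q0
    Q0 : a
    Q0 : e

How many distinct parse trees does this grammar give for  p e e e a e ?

4

Parse trees for p e e e a e:
  [N p [Q0 [Q0 e [Q0 e [Q0 e [Q0 a]]]] e]]
  [N p [Q0 e [Q0 [Q0 e [Q0 e [Q0 a]]] e]]]
  [N p [Q0 e [Q0 e [Q0 [Q0 e [Q0 a]] e]]]]
  [N p [Q0 e [Q0 e [Q0 e [Q0 [Q0 a] e]]]]]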